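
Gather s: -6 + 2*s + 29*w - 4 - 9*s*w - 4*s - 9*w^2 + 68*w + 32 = s*(-9*w - 2) - 9*w^2 + 97*w + 22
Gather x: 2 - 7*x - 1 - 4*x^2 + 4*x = -4*x^2 - 3*x + 1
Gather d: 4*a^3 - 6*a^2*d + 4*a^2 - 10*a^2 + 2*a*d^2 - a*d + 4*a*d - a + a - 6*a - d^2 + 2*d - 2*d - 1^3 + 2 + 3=4*a^3 - 6*a^2 - 6*a + d^2*(2*a - 1) + d*(-6*a^2 + 3*a) + 4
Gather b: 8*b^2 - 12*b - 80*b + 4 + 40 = 8*b^2 - 92*b + 44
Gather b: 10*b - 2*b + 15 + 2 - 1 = 8*b + 16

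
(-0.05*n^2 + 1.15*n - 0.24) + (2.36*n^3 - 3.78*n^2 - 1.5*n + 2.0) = 2.36*n^3 - 3.83*n^2 - 0.35*n + 1.76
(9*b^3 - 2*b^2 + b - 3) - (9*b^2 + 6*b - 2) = 9*b^3 - 11*b^2 - 5*b - 1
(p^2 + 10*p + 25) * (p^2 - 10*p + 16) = p^4 - 59*p^2 - 90*p + 400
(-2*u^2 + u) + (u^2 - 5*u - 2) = -u^2 - 4*u - 2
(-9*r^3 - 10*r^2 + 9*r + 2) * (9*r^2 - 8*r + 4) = -81*r^5 - 18*r^4 + 125*r^3 - 94*r^2 + 20*r + 8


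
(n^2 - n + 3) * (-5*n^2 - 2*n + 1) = -5*n^4 + 3*n^3 - 12*n^2 - 7*n + 3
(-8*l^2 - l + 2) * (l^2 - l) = -8*l^4 + 7*l^3 + 3*l^2 - 2*l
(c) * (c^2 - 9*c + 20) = c^3 - 9*c^2 + 20*c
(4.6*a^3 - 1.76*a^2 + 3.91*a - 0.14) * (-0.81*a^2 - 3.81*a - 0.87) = -3.726*a^5 - 16.1004*a^4 - 0.4635*a^3 - 13.2525*a^2 - 2.8683*a + 0.1218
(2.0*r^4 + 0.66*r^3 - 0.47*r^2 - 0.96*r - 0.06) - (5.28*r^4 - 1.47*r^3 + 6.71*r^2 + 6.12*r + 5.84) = -3.28*r^4 + 2.13*r^3 - 7.18*r^2 - 7.08*r - 5.9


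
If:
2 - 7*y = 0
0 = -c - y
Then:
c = -2/7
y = 2/7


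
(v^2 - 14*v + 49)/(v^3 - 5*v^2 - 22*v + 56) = (v - 7)/(v^2 + 2*v - 8)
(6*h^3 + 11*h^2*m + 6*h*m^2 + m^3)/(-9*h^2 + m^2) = (-2*h^2 - 3*h*m - m^2)/(3*h - m)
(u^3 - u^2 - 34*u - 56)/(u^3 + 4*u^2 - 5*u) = (u^3 - u^2 - 34*u - 56)/(u*(u^2 + 4*u - 5))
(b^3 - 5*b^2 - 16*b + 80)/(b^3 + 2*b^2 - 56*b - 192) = (b^2 - 9*b + 20)/(b^2 - 2*b - 48)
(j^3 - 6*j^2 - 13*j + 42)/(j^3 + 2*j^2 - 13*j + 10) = (j^2 - 4*j - 21)/(j^2 + 4*j - 5)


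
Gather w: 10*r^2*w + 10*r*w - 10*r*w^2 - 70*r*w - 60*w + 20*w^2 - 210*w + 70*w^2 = w^2*(90 - 10*r) + w*(10*r^2 - 60*r - 270)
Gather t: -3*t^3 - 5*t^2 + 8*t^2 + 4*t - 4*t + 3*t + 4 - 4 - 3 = -3*t^3 + 3*t^2 + 3*t - 3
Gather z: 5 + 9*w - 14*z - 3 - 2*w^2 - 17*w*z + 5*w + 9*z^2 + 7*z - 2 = -2*w^2 + 14*w + 9*z^2 + z*(-17*w - 7)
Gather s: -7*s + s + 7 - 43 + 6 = -6*s - 30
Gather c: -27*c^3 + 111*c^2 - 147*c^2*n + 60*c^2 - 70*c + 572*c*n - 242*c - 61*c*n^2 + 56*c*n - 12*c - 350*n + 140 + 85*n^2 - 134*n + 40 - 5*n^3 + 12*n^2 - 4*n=-27*c^3 + c^2*(171 - 147*n) + c*(-61*n^2 + 628*n - 324) - 5*n^3 + 97*n^2 - 488*n + 180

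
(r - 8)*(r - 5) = r^2 - 13*r + 40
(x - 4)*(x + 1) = x^2 - 3*x - 4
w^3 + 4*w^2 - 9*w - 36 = (w - 3)*(w + 3)*(w + 4)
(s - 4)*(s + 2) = s^2 - 2*s - 8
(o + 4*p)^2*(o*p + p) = o^3*p + 8*o^2*p^2 + o^2*p + 16*o*p^3 + 8*o*p^2 + 16*p^3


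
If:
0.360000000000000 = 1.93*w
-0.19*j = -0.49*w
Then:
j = 0.48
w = 0.19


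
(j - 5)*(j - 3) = j^2 - 8*j + 15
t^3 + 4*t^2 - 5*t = t*(t - 1)*(t + 5)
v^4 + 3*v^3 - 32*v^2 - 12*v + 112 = (v - 4)*(v - 2)*(v + 2)*(v + 7)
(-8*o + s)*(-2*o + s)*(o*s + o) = 16*o^3*s + 16*o^3 - 10*o^2*s^2 - 10*o^2*s + o*s^3 + o*s^2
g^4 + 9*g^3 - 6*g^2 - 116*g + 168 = (g - 2)^2*(g + 6)*(g + 7)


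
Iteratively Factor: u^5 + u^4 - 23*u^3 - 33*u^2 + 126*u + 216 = (u + 3)*(u^4 - 2*u^3 - 17*u^2 + 18*u + 72) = (u + 2)*(u + 3)*(u^3 - 4*u^2 - 9*u + 36) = (u + 2)*(u + 3)^2*(u^2 - 7*u + 12) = (u - 4)*(u + 2)*(u + 3)^2*(u - 3)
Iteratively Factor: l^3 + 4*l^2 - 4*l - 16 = (l + 2)*(l^2 + 2*l - 8) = (l - 2)*(l + 2)*(l + 4)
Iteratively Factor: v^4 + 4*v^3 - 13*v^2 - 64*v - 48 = (v - 4)*(v^3 + 8*v^2 + 19*v + 12) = (v - 4)*(v + 1)*(v^2 + 7*v + 12) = (v - 4)*(v + 1)*(v + 3)*(v + 4)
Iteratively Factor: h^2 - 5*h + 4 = (h - 4)*(h - 1)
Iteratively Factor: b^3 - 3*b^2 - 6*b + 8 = (b - 1)*(b^2 - 2*b - 8) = (b - 1)*(b + 2)*(b - 4)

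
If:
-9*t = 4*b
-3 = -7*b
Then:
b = 3/7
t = -4/21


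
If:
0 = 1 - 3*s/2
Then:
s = 2/3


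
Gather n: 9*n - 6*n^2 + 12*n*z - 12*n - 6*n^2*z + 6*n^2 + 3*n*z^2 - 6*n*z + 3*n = -6*n^2*z + n*(3*z^2 + 6*z)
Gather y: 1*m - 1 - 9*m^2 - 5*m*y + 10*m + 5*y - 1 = -9*m^2 + 11*m + y*(5 - 5*m) - 2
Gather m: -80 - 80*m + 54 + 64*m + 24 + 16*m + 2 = 0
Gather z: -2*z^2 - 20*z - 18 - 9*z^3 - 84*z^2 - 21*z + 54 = -9*z^3 - 86*z^2 - 41*z + 36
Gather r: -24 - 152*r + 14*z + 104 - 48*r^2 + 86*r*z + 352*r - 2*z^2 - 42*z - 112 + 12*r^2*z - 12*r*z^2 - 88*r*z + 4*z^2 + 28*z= r^2*(12*z - 48) + r*(-12*z^2 - 2*z + 200) + 2*z^2 - 32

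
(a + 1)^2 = a^2 + 2*a + 1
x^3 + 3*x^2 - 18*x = x*(x - 3)*(x + 6)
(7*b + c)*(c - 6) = 7*b*c - 42*b + c^2 - 6*c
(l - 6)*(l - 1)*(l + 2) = l^3 - 5*l^2 - 8*l + 12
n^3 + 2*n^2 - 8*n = n*(n - 2)*(n + 4)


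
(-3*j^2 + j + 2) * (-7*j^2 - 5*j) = 21*j^4 + 8*j^3 - 19*j^2 - 10*j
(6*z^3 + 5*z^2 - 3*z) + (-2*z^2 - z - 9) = 6*z^3 + 3*z^2 - 4*z - 9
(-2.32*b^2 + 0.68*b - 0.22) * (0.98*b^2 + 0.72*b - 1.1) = -2.2736*b^4 - 1.004*b^3 + 2.826*b^2 - 0.9064*b + 0.242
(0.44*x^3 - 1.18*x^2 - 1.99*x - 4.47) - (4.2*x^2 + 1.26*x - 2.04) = 0.44*x^3 - 5.38*x^2 - 3.25*x - 2.43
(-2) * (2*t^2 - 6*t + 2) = -4*t^2 + 12*t - 4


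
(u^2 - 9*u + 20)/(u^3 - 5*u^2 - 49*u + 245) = (u - 4)/(u^2 - 49)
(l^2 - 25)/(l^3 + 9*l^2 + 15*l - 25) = (l - 5)/(l^2 + 4*l - 5)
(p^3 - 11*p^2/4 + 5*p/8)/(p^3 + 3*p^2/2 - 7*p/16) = 2*(2*p - 5)/(4*p + 7)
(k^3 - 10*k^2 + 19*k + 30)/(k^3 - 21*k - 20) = (k - 6)/(k + 4)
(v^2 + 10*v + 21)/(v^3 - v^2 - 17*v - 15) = (v + 7)/(v^2 - 4*v - 5)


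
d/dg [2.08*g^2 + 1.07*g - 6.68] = 4.16*g + 1.07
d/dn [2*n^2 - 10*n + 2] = 4*n - 10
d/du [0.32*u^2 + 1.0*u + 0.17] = 0.64*u + 1.0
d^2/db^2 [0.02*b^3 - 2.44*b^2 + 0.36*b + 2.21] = 0.12*b - 4.88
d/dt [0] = 0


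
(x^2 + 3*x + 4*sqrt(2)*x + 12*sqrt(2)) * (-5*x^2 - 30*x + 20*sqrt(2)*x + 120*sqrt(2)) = -5*x^4 - 45*x^3 + 70*x^2 + 1440*x + 2880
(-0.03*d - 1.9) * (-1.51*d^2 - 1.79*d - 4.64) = 0.0453*d^3 + 2.9227*d^2 + 3.5402*d + 8.816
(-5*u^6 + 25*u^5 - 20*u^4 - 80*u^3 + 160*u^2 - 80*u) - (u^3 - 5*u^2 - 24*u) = -5*u^6 + 25*u^5 - 20*u^4 - 81*u^3 + 165*u^2 - 56*u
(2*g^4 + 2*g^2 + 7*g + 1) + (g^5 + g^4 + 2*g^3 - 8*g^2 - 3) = g^5 + 3*g^4 + 2*g^3 - 6*g^2 + 7*g - 2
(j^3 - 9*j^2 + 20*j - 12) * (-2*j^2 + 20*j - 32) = -2*j^5 + 38*j^4 - 252*j^3 + 712*j^2 - 880*j + 384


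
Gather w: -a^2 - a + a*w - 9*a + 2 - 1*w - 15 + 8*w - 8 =-a^2 - 10*a + w*(a + 7) - 21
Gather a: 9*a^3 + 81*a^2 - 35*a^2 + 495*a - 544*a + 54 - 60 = 9*a^3 + 46*a^2 - 49*a - 6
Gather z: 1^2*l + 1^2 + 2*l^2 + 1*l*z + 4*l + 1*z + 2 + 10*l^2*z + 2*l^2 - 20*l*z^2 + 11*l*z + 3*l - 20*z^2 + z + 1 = 4*l^2 + 8*l + z^2*(-20*l - 20) + z*(10*l^2 + 12*l + 2) + 4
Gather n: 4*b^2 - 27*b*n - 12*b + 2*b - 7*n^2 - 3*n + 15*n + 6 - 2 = 4*b^2 - 10*b - 7*n^2 + n*(12 - 27*b) + 4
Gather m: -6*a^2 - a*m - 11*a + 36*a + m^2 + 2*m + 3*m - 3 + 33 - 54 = -6*a^2 + 25*a + m^2 + m*(5 - a) - 24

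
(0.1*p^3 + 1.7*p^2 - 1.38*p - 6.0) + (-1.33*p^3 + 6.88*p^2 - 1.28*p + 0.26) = -1.23*p^3 + 8.58*p^2 - 2.66*p - 5.74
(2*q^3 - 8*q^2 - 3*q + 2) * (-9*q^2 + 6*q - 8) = -18*q^5 + 84*q^4 - 37*q^3 + 28*q^2 + 36*q - 16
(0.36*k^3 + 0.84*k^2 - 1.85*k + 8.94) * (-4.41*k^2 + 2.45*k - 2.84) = -1.5876*k^5 - 2.8224*k^4 + 9.1941*k^3 - 46.3435*k^2 + 27.157*k - 25.3896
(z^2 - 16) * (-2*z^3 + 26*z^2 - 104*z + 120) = -2*z^5 + 26*z^4 - 72*z^3 - 296*z^2 + 1664*z - 1920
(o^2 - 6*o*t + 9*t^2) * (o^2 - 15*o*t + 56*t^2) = o^4 - 21*o^3*t + 155*o^2*t^2 - 471*o*t^3 + 504*t^4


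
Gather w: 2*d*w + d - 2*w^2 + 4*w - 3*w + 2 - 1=d - 2*w^2 + w*(2*d + 1) + 1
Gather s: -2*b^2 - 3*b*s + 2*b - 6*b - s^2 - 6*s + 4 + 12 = -2*b^2 - 4*b - s^2 + s*(-3*b - 6) + 16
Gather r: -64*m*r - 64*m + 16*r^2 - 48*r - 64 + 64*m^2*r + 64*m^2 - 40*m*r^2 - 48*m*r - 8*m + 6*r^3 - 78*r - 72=64*m^2 - 72*m + 6*r^3 + r^2*(16 - 40*m) + r*(64*m^2 - 112*m - 126) - 136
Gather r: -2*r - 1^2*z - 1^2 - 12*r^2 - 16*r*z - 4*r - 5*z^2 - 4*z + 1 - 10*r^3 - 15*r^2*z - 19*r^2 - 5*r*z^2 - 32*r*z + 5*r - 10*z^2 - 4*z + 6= -10*r^3 + r^2*(-15*z - 31) + r*(-5*z^2 - 48*z - 1) - 15*z^2 - 9*z + 6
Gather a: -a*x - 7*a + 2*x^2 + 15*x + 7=a*(-x - 7) + 2*x^2 + 15*x + 7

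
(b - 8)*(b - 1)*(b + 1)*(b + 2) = b^4 - 6*b^3 - 17*b^2 + 6*b + 16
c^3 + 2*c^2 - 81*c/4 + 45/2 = (c - 5/2)*(c - 3/2)*(c + 6)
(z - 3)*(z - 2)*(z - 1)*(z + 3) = z^4 - 3*z^3 - 7*z^2 + 27*z - 18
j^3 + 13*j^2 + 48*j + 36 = (j + 1)*(j + 6)^2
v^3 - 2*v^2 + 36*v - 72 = (v - 2)*(v - 6*I)*(v + 6*I)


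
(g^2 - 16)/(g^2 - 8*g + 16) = (g + 4)/(g - 4)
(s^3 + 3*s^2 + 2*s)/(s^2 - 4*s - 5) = s*(s + 2)/(s - 5)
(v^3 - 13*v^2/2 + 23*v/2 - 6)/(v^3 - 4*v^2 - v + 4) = (v - 3/2)/(v + 1)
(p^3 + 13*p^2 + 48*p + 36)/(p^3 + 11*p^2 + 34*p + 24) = (p + 6)/(p + 4)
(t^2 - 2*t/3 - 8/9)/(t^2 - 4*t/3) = (t + 2/3)/t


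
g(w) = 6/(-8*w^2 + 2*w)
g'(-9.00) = 0.00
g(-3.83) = -0.05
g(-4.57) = -0.03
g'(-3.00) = -0.05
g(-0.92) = -0.70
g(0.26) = -288.46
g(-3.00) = -0.08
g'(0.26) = 29955.62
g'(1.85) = 0.30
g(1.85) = -0.25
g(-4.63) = -0.03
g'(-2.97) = -0.05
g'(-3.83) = -0.02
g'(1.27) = 1.02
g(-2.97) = -0.08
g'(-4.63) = -0.01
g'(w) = 6*(16*w - 2)/(-8*w^2 + 2*w)^2 = 3*(8*w - 1)/(w^2*(4*w - 1)^2)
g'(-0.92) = -1.35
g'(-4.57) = -0.01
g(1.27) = -0.58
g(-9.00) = -0.00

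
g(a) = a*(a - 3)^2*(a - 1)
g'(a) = a*(a - 3)^2 + a*(a - 1)*(2*a - 6) + (a - 3)^2*(a - 1)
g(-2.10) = 169.33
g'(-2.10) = -201.65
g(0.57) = -1.45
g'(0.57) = 2.02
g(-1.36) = 61.01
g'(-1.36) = -98.70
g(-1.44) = 69.27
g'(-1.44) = -107.69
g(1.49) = 1.66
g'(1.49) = 2.31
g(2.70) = 0.41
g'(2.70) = -2.36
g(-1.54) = 80.62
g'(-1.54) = -119.61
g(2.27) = 1.54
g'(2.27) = -2.32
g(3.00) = 0.00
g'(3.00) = 0.00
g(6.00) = 270.00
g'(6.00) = 279.00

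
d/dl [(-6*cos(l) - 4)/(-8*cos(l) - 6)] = -sin(l)/(4*cos(l) + 3)^2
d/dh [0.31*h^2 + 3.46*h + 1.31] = 0.62*h + 3.46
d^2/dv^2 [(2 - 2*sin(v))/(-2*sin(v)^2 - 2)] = (-9*sin(v)^5 + 4*sin(v)^4 - 10*sin(v)^2 + 4*sin(v) - 9*sin(3*v)/2 + sin(5*v)/2 + 2)/(sin(v)^2 + 1)^3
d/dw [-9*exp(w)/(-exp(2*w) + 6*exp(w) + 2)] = 9*(-exp(2*w) - 2)*exp(w)/(exp(4*w) - 12*exp(3*w) + 32*exp(2*w) + 24*exp(w) + 4)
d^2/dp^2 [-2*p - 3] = 0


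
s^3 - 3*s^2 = s^2*(s - 3)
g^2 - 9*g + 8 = (g - 8)*(g - 1)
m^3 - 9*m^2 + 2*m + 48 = (m - 8)*(m - 3)*(m + 2)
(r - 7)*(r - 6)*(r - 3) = r^3 - 16*r^2 + 81*r - 126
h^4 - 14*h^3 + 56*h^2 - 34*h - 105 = (h - 7)*(h - 5)*(h - 3)*(h + 1)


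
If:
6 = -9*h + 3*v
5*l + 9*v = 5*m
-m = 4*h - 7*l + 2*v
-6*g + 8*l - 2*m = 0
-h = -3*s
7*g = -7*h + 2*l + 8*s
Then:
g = 170/411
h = 62/137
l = 998/411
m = 3482/411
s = 62/411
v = 460/137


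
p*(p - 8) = p^2 - 8*p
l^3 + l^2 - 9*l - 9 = (l - 3)*(l + 1)*(l + 3)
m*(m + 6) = m^2 + 6*m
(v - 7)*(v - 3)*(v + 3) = v^3 - 7*v^2 - 9*v + 63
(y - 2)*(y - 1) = y^2 - 3*y + 2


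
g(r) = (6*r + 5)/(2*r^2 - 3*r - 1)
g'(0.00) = 9.00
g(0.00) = -5.00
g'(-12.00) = -0.01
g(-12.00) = -0.21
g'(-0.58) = 8.30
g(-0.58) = 1.08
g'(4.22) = -0.60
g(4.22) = 1.38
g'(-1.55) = 0.16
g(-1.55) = -0.51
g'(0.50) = -1.00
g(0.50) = -4.00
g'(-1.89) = 0.03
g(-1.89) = -0.54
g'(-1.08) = 0.79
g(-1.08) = -0.32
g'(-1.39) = 0.28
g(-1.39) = -0.47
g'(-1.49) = 0.19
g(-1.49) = -0.50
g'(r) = (3 - 4*r)*(6*r + 5)/(2*r^2 - 3*r - 1)^2 + 6/(2*r^2 - 3*r - 1) = (-12*r^2 - 20*r + 9)/(4*r^4 - 12*r^3 + 5*r^2 + 6*r + 1)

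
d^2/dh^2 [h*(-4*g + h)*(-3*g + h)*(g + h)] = 10*g^2 - 36*g*h + 12*h^2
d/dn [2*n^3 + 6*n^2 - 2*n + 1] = 6*n^2 + 12*n - 2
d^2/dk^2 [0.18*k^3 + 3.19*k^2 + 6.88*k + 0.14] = 1.08*k + 6.38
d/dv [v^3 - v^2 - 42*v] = 3*v^2 - 2*v - 42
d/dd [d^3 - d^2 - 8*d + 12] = 3*d^2 - 2*d - 8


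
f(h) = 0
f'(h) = 0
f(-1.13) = 0.00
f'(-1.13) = 0.00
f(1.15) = 0.00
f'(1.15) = 0.00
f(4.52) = 0.00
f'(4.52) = 0.00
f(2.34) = 0.00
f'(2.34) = 0.00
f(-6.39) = 0.00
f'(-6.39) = 0.00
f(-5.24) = 0.00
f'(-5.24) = 0.00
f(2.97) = 0.00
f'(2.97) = 0.00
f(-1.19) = 0.00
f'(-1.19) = 0.00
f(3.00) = 0.00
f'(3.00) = 0.00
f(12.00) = 0.00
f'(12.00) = 0.00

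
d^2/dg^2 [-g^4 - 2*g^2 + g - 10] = -12*g^2 - 4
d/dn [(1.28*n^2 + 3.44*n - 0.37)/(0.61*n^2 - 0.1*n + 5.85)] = (-2.2264*n^2 + 15.4274*n + 20.087)/(0.3721*n^4 - 0.122*n^3 + 7.147*n^2 - 1.17*n + 34.2225)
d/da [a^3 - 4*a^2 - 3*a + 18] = 3*a^2 - 8*a - 3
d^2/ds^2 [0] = 0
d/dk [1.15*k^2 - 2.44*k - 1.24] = 2.3*k - 2.44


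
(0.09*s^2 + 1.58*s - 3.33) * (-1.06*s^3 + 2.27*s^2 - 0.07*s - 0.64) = -0.0954*s^5 - 1.4705*s^4 + 7.1101*s^3 - 7.7273*s^2 - 0.7781*s + 2.1312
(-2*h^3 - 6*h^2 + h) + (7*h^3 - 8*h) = 5*h^3 - 6*h^2 - 7*h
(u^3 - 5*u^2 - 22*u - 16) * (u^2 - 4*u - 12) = u^5 - 9*u^4 - 14*u^3 + 132*u^2 + 328*u + 192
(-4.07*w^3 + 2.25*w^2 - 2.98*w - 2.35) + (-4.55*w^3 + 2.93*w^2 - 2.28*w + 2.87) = -8.62*w^3 + 5.18*w^2 - 5.26*w + 0.52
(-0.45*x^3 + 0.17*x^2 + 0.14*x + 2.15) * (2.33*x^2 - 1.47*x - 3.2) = -1.0485*x^5 + 1.0576*x^4 + 1.5163*x^3 + 4.2597*x^2 - 3.6085*x - 6.88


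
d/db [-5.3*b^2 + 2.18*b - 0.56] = 2.18 - 10.6*b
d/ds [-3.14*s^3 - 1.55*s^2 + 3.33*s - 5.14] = -9.42*s^2 - 3.1*s + 3.33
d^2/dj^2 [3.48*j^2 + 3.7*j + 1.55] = 6.96000000000000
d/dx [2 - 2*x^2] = -4*x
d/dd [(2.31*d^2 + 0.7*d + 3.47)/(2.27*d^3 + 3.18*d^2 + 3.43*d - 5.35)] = (-5.2437*d^4 - 3.178*d^3 - 17.9334*d^2 - 46.7862*d - 15.6471)/(5.1529*d^6 + 14.4372*d^5 + 25.6846*d^4 - 2.4742*d^3 - 22.2611*d^2 - 36.701*d + 28.6225)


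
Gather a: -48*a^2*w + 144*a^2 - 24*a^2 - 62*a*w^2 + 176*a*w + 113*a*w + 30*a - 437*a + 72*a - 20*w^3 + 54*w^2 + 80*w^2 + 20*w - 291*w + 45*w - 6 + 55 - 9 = a^2*(120 - 48*w) + a*(-62*w^2 + 289*w - 335) - 20*w^3 + 134*w^2 - 226*w + 40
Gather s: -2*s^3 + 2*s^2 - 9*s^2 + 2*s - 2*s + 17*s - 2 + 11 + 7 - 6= -2*s^3 - 7*s^2 + 17*s + 10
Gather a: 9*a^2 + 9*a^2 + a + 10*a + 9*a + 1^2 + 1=18*a^2 + 20*a + 2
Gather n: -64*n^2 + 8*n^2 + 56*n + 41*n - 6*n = -56*n^2 + 91*n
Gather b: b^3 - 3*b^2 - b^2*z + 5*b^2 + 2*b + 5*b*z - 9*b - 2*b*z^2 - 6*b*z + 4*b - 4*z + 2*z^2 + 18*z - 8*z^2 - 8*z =b^3 + b^2*(2 - z) + b*(-2*z^2 - z - 3) - 6*z^2 + 6*z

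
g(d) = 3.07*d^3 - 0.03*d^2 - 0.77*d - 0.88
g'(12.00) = 1324.75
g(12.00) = 5290.52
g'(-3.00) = 82.30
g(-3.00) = -81.73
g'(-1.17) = 11.91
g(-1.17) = -4.94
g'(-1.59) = 22.61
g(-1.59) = -12.07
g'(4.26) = 166.11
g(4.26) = 232.63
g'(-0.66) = 3.28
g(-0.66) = -1.27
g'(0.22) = -0.34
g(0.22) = -1.02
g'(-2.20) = 43.94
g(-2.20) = -32.02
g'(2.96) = 79.75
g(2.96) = 76.20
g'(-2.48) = 56.02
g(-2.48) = -45.98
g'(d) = 9.21*d^2 - 0.06*d - 0.77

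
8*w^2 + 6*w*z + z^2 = (2*w + z)*(4*w + z)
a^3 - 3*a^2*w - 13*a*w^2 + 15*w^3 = (a - 5*w)*(a - w)*(a + 3*w)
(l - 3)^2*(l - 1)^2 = l^4 - 8*l^3 + 22*l^2 - 24*l + 9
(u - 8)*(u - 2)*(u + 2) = u^3 - 8*u^2 - 4*u + 32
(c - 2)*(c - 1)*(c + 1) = c^3 - 2*c^2 - c + 2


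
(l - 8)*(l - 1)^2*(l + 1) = l^4 - 9*l^3 + 7*l^2 + 9*l - 8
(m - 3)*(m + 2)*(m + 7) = m^3 + 6*m^2 - 13*m - 42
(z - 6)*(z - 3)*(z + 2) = z^3 - 7*z^2 + 36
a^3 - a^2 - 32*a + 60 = (a - 5)*(a - 2)*(a + 6)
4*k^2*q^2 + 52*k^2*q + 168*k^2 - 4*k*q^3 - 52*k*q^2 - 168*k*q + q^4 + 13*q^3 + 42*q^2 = (-2*k + q)^2*(q + 6)*(q + 7)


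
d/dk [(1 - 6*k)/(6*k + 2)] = -9/(18*k^2 + 12*k + 2)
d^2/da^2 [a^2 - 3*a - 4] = 2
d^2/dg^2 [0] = 0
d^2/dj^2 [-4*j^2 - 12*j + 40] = -8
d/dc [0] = 0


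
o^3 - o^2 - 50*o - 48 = (o - 8)*(o + 1)*(o + 6)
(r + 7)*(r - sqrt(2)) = r^2 - sqrt(2)*r + 7*r - 7*sqrt(2)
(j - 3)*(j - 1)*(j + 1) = j^3 - 3*j^2 - j + 3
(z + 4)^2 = z^2 + 8*z + 16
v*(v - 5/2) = v^2 - 5*v/2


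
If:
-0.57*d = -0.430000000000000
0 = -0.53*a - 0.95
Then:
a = -1.79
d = 0.75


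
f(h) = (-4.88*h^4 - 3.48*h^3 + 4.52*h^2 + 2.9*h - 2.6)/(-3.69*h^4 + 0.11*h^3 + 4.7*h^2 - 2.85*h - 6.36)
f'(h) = (-19.52*h^3 - 10.44*h^2 + 9.04*h + 2.9)/(-3.69*h^4 + 0.11*h^3 + 4.7*h^2 - 2.85*h - 6.36) + (14.76*h^3 - 0.33*h^2 - 9.4*h + 2.85)*(-4.88*h^4 - 3.48*h^3 + 4.52*h^2 + 2.9*h - 2.6)/(-3.69*h^4 + 0.11*h^3 + 4.7*h^2 - 2.85*h - 6.36)^2 = (-13.378*h^6 - 12.5144*h^5 + 56.9738*h^4 + 104.9692*h^3 + 40.7444*h^2 - 33.0544*h - 25.854)/(13.6161*h^8 - 0.8118*h^7 - 34.6739*h^6 + 22.067*h^5 + 68.3998*h^4 - 28.1892*h^3 - 51.6615*h^2 + 36.252*h + 40.4496)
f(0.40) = 0.16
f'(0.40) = -0.53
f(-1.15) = 0.92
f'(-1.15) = 0.02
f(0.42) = 0.15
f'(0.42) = -0.50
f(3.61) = 1.60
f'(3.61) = -0.07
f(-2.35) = 1.01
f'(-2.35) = -0.09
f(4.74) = 1.54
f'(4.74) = -0.05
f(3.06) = 1.64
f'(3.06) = -0.07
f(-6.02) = 1.17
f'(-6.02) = -0.02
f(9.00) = 1.44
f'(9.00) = -0.01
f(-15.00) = 1.26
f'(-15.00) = -0.00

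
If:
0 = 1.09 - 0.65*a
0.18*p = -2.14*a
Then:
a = 1.68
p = -19.94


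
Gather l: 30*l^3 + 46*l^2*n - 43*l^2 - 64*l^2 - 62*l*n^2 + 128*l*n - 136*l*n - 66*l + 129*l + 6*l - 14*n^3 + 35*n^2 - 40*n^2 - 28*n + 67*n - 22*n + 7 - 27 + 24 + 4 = 30*l^3 + l^2*(46*n - 107) + l*(-62*n^2 - 8*n + 69) - 14*n^3 - 5*n^2 + 17*n + 8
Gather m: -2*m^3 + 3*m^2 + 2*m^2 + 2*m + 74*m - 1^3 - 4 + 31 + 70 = -2*m^3 + 5*m^2 + 76*m + 96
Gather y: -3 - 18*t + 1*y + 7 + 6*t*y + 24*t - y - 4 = 6*t*y + 6*t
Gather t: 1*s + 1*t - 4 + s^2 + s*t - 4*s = s^2 - 3*s + t*(s + 1) - 4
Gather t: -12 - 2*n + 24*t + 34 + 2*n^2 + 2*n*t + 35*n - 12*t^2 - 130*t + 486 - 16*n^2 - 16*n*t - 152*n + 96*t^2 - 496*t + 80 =-14*n^2 - 119*n + 84*t^2 + t*(-14*n - 602) + 588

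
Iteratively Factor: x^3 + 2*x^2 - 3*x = (x - 1)*(x^2 + 3*x) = (x - 1)*(x + 3)*(x)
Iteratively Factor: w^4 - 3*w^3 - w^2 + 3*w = (w - 3)*(w^3 - w) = (w - 3)*(w + 1)*(w^2 - w) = w*(w - 3)*(w + 1)*(w - 1)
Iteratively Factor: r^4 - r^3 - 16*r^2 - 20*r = (r - 5)*(r^3 + 4*r^2 + 4*r) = (r - 5)*(r + 2)*(r^2 + 2*r) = (r - 5)*(r + 2)^2*(r)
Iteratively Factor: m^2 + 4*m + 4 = (m + 2)*(m + 2)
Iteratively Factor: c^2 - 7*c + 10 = (c - 5)*(c - 2)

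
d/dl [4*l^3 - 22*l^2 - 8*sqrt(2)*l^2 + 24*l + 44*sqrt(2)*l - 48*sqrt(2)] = 12*l^2 - 44*l - 16*sqrt(2)*l + 24 + 44*sqrt(2)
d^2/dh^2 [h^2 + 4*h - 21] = 2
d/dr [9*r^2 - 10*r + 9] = 18*r - 10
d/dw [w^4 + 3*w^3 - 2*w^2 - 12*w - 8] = 4*w^3 + 9*w^2 - 4*w - 12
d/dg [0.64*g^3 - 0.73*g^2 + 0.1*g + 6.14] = 1.92*g^2 - 1.46*g + 0.1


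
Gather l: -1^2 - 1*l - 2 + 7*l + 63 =6*l + 60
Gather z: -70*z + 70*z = 0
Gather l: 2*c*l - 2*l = l*(2*c - 2)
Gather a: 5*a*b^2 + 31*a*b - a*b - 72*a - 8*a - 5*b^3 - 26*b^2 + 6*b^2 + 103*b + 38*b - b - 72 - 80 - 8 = a*(5*b^2 + 30*b - 80) - 5*b^3 - 20*b^2 + 140*b - 160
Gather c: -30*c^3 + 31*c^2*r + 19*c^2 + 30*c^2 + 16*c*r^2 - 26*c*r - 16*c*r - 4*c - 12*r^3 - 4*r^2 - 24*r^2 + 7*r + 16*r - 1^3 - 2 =-30*c^3 + c^2*(31*r + 49) + c*(16*r^2 - 42*r - 4) - 12*r^3 - 28*r^2 + 23*r - 3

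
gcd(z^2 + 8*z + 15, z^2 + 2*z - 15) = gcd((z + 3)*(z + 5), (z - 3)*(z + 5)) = z + 5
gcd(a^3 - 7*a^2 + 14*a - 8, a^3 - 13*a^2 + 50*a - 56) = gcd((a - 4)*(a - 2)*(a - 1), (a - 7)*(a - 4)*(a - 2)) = a^2 - 6*a + 8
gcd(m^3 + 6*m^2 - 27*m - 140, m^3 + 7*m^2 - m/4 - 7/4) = m + 7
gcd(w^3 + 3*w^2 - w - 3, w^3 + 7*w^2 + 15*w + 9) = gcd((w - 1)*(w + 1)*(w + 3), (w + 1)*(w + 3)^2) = w^2 + 4*w + 3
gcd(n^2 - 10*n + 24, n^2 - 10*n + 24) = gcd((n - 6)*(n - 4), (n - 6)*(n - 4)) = n^2 - 10*n + 24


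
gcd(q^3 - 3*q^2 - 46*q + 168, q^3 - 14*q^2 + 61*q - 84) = q - 4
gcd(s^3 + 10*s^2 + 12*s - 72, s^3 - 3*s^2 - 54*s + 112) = s - 2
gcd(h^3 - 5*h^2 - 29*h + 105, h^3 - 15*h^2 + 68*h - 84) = h - 7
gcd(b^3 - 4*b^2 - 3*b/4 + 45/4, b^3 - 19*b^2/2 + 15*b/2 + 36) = b^2 - 3*b/2 - 9/2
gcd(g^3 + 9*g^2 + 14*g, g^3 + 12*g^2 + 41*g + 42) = g^2 + 9*g + 14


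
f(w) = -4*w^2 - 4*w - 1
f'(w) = -8*w - 4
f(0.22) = -2.07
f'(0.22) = -5.76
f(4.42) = -96.83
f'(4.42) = -39.36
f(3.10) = -51.84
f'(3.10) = -28.80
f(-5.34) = -93.70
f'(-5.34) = 38.72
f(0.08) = -1.35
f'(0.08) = -4.64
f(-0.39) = -0.05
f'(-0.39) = -0.88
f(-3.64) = -39.44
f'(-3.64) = 25.12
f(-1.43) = -3.46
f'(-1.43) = 7.44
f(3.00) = -49.00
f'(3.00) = -28.00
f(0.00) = -1.00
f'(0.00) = -4.00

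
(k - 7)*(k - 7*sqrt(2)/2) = k^2 - 7*k - 7*sqrt(2)*k/2 + 49*sqrt(2)/2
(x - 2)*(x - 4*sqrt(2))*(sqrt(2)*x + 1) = sqrt(2)*x^3 - 7*x^2 - 2*sqrt(2)*x^2 - 4*sqrt(2)*x + 14*x + 8*sqrt(2)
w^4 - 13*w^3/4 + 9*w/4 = w*(w - 3)*(w - 1)*(w + 3/4)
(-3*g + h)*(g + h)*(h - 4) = -3*g^2*h + 12*g^2 - 2*g*h^2 + 8*g*h + h^3 - 4*h^2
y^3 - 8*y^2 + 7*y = y*(y - 7)*(y - 1)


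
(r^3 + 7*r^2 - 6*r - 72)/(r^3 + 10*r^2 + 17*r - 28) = (r^2 + 3*r - 18)/(r^2 + 6*r - 7)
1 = 1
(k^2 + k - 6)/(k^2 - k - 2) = (k + 3)/(k + 1)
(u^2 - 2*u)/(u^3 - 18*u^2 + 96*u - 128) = u/(u^2 - 16*u + 64)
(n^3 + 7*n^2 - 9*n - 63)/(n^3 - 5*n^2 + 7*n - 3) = (n^2 + 10*n + 21)/(n^2 - 2*n + 1)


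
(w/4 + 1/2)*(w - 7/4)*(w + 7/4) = w^3/4 + w^2/2 - 49*w/64 - 49/32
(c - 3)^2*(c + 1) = c^3 - 5*c^2 + 3*c + 9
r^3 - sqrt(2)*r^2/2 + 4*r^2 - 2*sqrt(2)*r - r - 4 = (r + 4)*(r - sqrt(2))*(r + sqrt(2)/2)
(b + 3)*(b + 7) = b^2 + 10*b + 21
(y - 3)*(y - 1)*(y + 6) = y^3 + 2*y^2 - 21*y + 18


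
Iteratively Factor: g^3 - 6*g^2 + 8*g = (g)*(g^2 - 6*g + 8) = g*(g - 2)*(g - 4)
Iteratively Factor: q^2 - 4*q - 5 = (q + 1)*(q - 5)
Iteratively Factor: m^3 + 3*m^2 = (m)*(m^2 + 3*m) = m*(m + 3)*(m)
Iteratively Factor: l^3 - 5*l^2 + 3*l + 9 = (l + 1)*(l^2 - 6*l + 9) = (l - 3)*(l + 1)*(l - 3)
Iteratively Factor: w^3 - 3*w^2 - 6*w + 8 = (w - 4)*(w^2 + w - 2) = (w - 4)*(w - 1)*(w + 2)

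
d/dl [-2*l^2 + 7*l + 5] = 7 - 4*l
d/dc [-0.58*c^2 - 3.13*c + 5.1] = -1.16*c - 3.13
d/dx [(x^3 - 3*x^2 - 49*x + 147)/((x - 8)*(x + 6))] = (x^4 - 4*x^3 - 89*x^2 - 6*x + 2646)/(x^4 - 4*x^3 - 92*x^2 + 192*x + 2304)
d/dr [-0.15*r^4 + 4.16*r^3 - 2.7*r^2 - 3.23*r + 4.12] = -0.6*r^3 + 12.48*r^2 - 5.4*r - 3.23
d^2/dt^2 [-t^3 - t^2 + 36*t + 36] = -6*t - 2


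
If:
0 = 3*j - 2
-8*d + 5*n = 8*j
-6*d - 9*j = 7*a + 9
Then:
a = -15*n/28 - 11/7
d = 5*n/8 - 2/3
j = 2/3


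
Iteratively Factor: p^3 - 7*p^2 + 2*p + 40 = (p + 2)*(p^2 - 9*p + 20) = (p - 5)*(p + 2)*(p - 4)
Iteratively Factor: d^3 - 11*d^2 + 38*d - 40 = (d - 2)*(d^2 - 9*d + 20) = (d - 5)*(d - 2)*(d - 4)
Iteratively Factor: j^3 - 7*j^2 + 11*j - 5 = (j - 1)*(j^2 - 6*j + 5) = (j - 5)*(j - 1)*(j - 1)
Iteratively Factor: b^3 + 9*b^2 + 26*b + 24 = (b + 3)*(b^2 + 6*b + 8) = (b + 2)*(b + 3)*(b + 4)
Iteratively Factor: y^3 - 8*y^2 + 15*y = (y - 5)*(y^2 - 3*y) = (y - 5)*(y - 3)*(y)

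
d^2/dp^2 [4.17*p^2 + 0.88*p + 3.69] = 8.34000000000000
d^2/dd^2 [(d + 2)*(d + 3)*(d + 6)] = 6*d + 22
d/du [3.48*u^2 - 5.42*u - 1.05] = 6.96*u - 5.42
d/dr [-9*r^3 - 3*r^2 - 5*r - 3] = -27*r^2 - 6*r - 5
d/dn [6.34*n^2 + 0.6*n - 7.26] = 12.68*n + 0.6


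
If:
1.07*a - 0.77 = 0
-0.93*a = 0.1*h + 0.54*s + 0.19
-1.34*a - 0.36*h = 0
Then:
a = 0.72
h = -2.68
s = -1.10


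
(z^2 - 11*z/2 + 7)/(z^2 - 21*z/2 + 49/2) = (z - 2)/(z - 7)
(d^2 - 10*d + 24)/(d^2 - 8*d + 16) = (d - 6)/(d - 4)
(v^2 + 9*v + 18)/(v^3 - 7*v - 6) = (v^2 + 9*v + 18)/(v^3 - 7*v - 6)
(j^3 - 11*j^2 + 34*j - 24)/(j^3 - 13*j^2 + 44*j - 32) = (j - 6)/(j - 8)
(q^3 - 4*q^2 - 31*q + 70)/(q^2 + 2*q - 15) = (q^2 - 9*q + 14)/(q - 3)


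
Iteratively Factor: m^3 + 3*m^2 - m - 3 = (m - 1)*(m^2 + 4*m + 3) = (m - 1)*(m + 1)*(m + 3)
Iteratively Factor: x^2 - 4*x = (x)*(x - 4)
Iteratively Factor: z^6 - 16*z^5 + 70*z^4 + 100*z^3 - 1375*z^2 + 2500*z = (z - 5)*(z^5 - 11*z^4 + 15*z^3 + 175*z^2 - 500*z) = (z - 5)^2*(z^4 - 6*z^3 - 15*z^2 + 100*z) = (z - 5)^3*(z^3 - z^2 - 20*z) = (z - 5)^4*(z^2 + 4*z) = z*(z - 5)^4*(z + 4)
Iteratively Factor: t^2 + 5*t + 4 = (t + 4)*(t + 1)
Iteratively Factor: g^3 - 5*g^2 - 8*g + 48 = (g + 3)*(g^2 - 8*g + 16) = (g - 4)*(g + 3)*(g - 4)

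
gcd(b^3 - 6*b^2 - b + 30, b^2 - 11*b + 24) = b - 3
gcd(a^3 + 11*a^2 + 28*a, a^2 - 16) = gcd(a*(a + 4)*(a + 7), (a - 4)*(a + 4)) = a + 4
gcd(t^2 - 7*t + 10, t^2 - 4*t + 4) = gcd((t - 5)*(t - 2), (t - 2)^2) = t - 2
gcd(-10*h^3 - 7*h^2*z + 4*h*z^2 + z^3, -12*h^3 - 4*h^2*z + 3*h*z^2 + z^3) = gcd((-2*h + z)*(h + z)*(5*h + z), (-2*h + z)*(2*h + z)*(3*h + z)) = -2*h + z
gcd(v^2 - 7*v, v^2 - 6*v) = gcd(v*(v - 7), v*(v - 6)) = v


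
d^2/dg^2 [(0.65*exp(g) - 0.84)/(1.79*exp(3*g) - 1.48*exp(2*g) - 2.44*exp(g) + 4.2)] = (8.33066*exp(6*g) - 29.388936*exp(5*g) + 37.258128*exp(4*g) - 65.896556*exp(3*g) + 71.978256*exp(2*g) - 19.225584*exp(g) + 2.85768)*exp(g)/(5.735339*exp(9*g) - 14.226204*exp(8*g) - 11.691564*exp(7*g) + 75.914156*exp(6*g) - 50.822736*exp(5*g) - 108.898464*exp(4*g) + 171.202256*exp(3*g) - 3.30624*exp(2*g) - 129.1248*exp(g) + 74.088)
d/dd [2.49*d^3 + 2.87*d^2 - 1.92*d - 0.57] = 7.47*d^2 + 5.74*d - 1.92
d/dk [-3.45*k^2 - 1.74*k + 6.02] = -6.9*k - 1.74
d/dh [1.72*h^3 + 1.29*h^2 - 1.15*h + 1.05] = 5.16*h^2 + 2.58*h - 1.15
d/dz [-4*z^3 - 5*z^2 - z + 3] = -12*z^2 - 10*z - 1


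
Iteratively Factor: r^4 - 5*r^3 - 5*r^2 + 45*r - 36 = (r - 1)*(r^3 - 4*r^2 - 9*r + 36) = (r - 4)*(r - 1)*(r^2 - 9) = (r - 4)*(r - 3)*(r - 1)*(r + 3)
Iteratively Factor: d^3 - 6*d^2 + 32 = (d - 4)*(d^2 - 2*d - 8) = (d - 4)^2*(d + 2)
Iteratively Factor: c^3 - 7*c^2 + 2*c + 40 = (c - 4)*(c^2 - 3*c - 10) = (c - 5)*(c - 4)*(c + 2)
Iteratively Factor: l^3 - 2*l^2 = (l)*(l^2 - 2*l) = l^2*(l - 2)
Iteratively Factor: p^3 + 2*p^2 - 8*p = (p)*(p^2 + 2*p - 8) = p*(p - 2)*(p + 4)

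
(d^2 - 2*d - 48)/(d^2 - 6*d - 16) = (d + 6)/(d + 2)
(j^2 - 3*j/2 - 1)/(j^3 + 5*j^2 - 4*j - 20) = (j + 1/2)/(j^2 + 7*j + 10)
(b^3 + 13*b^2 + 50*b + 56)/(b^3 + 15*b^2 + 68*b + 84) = (b + 4)/(b + 6)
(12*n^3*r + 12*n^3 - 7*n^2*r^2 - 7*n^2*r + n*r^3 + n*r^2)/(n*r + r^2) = n*(12*n^2*r + 12*n^2 - 7*n*r^2 - 7*n*r + r^3 + r^2)/(r*(n + r))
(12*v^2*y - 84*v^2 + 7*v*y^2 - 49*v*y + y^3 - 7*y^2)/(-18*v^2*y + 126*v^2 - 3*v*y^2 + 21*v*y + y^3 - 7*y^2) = (4*v + y)/(-6*v + y)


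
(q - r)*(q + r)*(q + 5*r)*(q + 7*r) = q^4 + 12*q^3*r + 34*q^2*r^2 - 12*q*r^3 - 35*r^4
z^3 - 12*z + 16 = (z - 2)^2*(z + 4)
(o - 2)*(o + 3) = o^2 + o - 6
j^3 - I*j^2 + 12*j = j*(j - 4*I)*(j + 3*I)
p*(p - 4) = p^2 - 4*p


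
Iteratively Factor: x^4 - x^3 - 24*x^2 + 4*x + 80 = (x + 4)*(x^3 - 5*x^2 - 4*x + 20) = (x - 2)*(x + 4)*(x^2 - 3*x - 10) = (x - 2)*(x + 2)*(x + 4)*(x - 5)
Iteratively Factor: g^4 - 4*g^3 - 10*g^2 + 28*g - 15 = (g + 3)*(g^3 - 7*g^2 + 11*g - 5) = (g - 5)*(g + 3)*(g^2 - 2*g + 1) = (g - 5)*(g - 1)*(g + 3)*(g - 1)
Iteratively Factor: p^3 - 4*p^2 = (p)*(p^2 - 4*p) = p*(p - 4)*(p)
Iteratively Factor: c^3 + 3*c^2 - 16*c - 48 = (c + 4)*(c^2 - c - 12) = (c - 4)*(c + 4)*(c + 3)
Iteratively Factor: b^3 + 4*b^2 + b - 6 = (b + 3)*(b^2 + b - 2) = (b + 2)*(b + 3)*(b - 1)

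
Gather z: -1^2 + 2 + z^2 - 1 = z^2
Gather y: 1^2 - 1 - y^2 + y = -y^2 + y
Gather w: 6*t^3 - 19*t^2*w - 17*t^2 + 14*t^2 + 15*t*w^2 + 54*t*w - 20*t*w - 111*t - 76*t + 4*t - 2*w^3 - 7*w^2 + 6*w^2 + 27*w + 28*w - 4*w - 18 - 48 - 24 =6*t^3 - 3*t^2 - 183*t - 2*w^3 + w^2*(15*t - 1) + w*(-19*t^2 + 34*t + 51) - 90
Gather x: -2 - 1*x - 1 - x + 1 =-2*x - 2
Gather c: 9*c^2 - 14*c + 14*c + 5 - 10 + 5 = 9*c^2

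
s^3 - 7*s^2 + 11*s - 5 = (s - 5)*(s - 1)^2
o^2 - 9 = (o - 3)*(o + 3)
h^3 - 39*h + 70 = (h - 5)*(h - 2)*(h + 7)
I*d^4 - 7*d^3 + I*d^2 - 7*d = d*(d + I)*(d + 7*I)*(I*d + 1)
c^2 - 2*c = c*(c - 2)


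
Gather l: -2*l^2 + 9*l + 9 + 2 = -2*l^2 + 9*l + 11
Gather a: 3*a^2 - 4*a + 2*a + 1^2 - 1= 3*a^2 - 2*a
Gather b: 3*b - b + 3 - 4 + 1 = 2*b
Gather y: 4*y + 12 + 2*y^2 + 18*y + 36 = 2*y^2 + 22*y + 48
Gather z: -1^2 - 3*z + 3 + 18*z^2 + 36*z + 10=18*z^2 + 33*z + 12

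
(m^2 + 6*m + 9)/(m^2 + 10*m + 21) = (m + 3)/(m + 7)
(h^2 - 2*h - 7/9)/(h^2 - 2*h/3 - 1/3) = (h - 7/3)/(h - 1)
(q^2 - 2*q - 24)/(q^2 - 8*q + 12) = (q + 4)/(q - 2)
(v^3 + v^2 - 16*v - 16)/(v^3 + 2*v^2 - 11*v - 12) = (v - 4)/(v - 3)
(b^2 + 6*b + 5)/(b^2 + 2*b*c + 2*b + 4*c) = (b^2 + 6*b + 5)/(b^2 + 2*b*c + 2*b + 4*c)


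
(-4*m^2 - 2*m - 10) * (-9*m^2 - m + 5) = 36*m^4 + 22*m^3 + 72*m^2 - 50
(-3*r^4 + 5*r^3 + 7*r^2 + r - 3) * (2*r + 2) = -6*r^5 + 4*r^4 + 24*r^3 + 16*r^2 - 4*r - 6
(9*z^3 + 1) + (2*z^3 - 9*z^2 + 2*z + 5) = 11*z^3 - 9*z^2 + 2*z + 6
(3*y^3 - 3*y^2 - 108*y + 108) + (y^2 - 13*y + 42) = 3*y^3 - 2*y^2 - 121*y + 150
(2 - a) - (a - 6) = 8 - 2*a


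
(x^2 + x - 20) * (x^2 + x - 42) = x^4 + 2*x^3 - 61*x^2 - 62*x + 840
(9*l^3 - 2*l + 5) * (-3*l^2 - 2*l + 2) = -27*l^5 - 18*l^4 + 24*l^3 - 11*l^2 - 14*l + 10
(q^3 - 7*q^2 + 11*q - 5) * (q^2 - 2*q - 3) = q^5 - 9*q^4 + 22*q^3 - 6*q^2 - 23*q + 15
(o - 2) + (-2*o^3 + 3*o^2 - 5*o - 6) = -2*o^3 + 3*o^2 - 4*o - 8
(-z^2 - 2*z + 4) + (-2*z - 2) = -z^2 - 4*z + 2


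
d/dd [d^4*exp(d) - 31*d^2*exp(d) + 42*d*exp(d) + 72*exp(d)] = (d^4 + 4*d^3 - 31*d^2 - 20*d + 114)*exp(d)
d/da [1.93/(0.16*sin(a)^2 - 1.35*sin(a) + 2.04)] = (2.6055 - 0.6176*sin(a))*cos(a)/(0.16*sin(a)^2 - 1.35*sin(a) + 2.04)^2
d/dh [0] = 0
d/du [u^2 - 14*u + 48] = 2*u - 14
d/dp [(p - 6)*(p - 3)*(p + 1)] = 3*p^2 - 16*p + 9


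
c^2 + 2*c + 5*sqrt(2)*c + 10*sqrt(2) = (c + 2)*(c + 5*sqrt(2))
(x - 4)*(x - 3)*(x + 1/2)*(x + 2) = x^4 - 9*x^3/2 - 9*x^2/2 + 23*x + 12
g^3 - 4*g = g*(g - 2)*(g + 2)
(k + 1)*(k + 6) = k^2 + 7*k + 6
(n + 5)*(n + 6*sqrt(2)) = n^2 + 5*n + 6*sqrt(2)*n + 30*sqrt(2)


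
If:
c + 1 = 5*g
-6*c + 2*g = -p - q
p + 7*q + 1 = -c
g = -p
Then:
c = 1/69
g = 14/69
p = -14/69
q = -8/69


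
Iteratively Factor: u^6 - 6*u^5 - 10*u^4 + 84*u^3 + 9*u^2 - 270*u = (u + 2)*(u^5 - 8*u^4 + 6*u^3 + 72*u^2 - 135*u) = (u + 2)*(u + 3)*(u^4 - 11*u^3 + 39*u^2 - 45*u) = (u - 3)*(u + 2)*(u + 3)*(u^3 - 8*u^2 + 15*u) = (u - 3)^2*(u + 2)*(u + 3)*(u^2 - 5*u) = (u - 5)*(u - 3)^2*(u + 2)*(u + 3)*(u)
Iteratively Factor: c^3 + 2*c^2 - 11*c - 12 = (c + 4)*(c^2 - 2*c - 3) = (c - 3)*(c + 4)*(c + 1)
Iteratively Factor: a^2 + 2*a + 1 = (a + 1)*(a + 1)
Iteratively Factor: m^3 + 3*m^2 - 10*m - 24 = (m + 2)*(m^2 + m - 12) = (m + 2)*(m + 4)*(m - 3)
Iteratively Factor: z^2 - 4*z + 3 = (z - 1)*(z - 3)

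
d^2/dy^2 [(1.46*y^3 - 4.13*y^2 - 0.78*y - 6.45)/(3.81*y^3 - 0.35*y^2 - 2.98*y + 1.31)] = (-5.6843418860808e-14*y^7 - 116.009166*y^6 + 31.52394*y^5 - 1486.096596*y^4 + 444.184342*y^3 + 435.809088*y^2 + 165.678726*y - 140.736724)/(55.306341*y^9 - 15.241905*y^8 - 128.373759*y^7 + 80.848378*y^6 + 89.926512*y^5 - 98.083863*y^4 + 1.349411*y^3 + 33.098067*y^2 - 15.341934*y + 2.248091)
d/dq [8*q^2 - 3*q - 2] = 16*q - 3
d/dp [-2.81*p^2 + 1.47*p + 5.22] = 1.47 - 5.62*p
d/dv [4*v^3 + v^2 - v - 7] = 12*v^2 + 2*v - 1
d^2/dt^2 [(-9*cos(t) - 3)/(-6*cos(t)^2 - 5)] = (-432*(1 - cos(t)^2)^2 - 324*cos(t)^5 + 2268*cos(t)^3 + 144*cos(t)^2 - 1845*cos(t) + 252)/(6*cos(t)^2 + 5)^3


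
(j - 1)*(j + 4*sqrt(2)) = j^2 - j + 4*sqrt(2)*j - 4*sqrt(2)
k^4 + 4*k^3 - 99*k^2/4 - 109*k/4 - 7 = (k - 4)*(k + 1/2)^2*(k + 7)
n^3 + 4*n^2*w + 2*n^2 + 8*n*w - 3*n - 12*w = (n - 1)*(n + 3)*(n + 4*w)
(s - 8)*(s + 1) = s^2 - 7*s - 8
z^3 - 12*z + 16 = (z - 2)^2*(z + 4)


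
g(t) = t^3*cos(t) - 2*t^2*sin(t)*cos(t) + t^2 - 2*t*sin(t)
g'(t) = -t^3*sin(t) + 2*t^2*sin(t)^2 - 2*t^2*cos(t)^2 + 3*t^2*cos(t) - 4*t*sin(t)*cos(t) - 2*t*cos(t) + 2*t - 2*sin(t)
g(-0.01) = -0.00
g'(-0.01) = 0.02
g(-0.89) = -0.26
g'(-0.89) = 0.43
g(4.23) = -24.43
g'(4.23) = 69.74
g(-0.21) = -0.03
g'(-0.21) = 0.28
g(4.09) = -32.36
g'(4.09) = 43.87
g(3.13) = -20.71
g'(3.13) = -36.69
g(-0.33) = -0.07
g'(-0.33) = 0.33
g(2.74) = -8.17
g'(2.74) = -25.51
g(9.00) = -529.80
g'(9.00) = -581.72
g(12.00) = 1745.46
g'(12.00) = 1196.13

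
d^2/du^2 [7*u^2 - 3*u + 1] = 14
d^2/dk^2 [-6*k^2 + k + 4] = -12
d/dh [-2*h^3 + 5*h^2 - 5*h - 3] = -6*h^2 + 10*h - 5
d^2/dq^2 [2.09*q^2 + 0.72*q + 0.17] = 4.18000000000000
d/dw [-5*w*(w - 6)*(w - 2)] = -15*w^2 + 80*w - 60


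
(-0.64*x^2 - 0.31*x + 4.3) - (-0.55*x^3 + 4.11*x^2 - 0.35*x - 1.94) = 0.55*x^3 - 4.75*x^2 + 0.04*x + 6.24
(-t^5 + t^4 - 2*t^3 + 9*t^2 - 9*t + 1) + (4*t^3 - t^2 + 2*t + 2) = -t^5 + t^4 + 2*t^3 + 8*t^2 - 7*t + 3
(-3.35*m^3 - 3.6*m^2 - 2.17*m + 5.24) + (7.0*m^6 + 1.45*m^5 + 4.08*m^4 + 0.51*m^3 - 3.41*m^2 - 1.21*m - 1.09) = 7.0*m^6 + 1.45*m^5 + 4.08*m^4 - 2.84*m^3 - 7.01*m^2 - 3.38*m + 4.15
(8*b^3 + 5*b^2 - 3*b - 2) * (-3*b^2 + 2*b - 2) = -24*b^5 + b^4 + 3*b^3 - 10*b^2 + 2*b + 4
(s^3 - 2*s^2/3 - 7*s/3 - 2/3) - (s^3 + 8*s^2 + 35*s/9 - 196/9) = -26*s^2/3 - 56*s/9 + 190/9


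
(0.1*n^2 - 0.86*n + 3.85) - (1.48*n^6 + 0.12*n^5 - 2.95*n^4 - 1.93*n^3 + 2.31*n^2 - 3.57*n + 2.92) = -1.48*n^6 - 0.12*n^5 + 2.95*n^4 + 1.93*n^3 - 2.21*n^2 + 2.71*n + 0.93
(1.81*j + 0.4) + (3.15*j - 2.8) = 4.96*j - 2.4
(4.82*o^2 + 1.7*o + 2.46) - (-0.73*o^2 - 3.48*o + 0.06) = 5.55*o^2 + 5.18*o + 2.4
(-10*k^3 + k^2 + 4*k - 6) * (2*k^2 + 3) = -20*k^5 + 2*k^4 - 22*k^3 - 9*k^2 + 12*k - 18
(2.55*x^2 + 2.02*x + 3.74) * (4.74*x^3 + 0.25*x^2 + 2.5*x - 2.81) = 12.087*x^5 + 10.2123*x^4 + 24.6076*x^3 - 1.1805*x^2 + 3.6738*x - 10.5094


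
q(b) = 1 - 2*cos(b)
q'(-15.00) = -1.30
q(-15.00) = 2.52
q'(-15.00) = -1.30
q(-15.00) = 2.52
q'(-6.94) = -1.22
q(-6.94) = -0.58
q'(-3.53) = 0.76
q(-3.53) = 2.85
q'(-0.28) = -0.55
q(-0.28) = -0.92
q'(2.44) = 1.29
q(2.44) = 2.53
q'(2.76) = 0.74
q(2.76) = 2.86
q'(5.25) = -1.72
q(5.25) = -0.02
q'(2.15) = 1.67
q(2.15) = 2.09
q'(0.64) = 1.19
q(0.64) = -0.60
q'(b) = 2*sin(b)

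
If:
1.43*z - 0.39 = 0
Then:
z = 0.27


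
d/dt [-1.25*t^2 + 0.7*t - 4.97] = 0.7 - 2.5*t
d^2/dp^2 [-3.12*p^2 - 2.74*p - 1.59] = -6.24000000000000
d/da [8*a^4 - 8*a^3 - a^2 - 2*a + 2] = 32*a^3 - 24*a^2 - 2*a - 2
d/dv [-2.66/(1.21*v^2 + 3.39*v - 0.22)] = (6.4372*v + 9.0174)/(1.21*v^2 + 3.39*v - 0.22)^2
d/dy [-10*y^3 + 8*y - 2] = 8 - 30*y^2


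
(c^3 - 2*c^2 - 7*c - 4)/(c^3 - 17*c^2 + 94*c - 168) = (c^2 + 2*c + 1)/(c^2 - 13*c + 42)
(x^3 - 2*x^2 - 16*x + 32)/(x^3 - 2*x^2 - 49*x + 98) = (x^2 - 16)/(x^2 - 49)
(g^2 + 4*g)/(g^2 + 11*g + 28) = g/(g + 7)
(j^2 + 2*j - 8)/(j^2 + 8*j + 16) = (j - 2)/(j + 4)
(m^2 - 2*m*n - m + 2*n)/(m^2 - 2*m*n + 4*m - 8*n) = (m - 1)/(m + 4)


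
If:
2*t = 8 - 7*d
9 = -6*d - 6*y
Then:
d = -y - 3/2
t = 7*y/2 + 37/4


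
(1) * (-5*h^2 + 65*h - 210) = -5*h^2 + 65*h - 210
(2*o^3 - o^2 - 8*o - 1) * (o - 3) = 2*o^4 - 7*o^3 - 5*o^2 + 23*o + 3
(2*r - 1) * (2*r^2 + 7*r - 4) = 4*r^3 + 12*r^2 - 15*r + 4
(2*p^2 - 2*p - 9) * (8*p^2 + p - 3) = 16*p^4 - 14*p^3 - 80*p^2 - 3*p + 27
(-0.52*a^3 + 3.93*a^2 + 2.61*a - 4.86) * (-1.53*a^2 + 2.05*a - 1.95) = 0.7956*a^5 - 7.0789*a^4 + 5.0772*a^3 + 5.1228*a^2 - 15.0525*a + 9.477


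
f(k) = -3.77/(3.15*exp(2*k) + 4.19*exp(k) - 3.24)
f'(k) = -3.77*(-6.3*exp(2*k) - 4.19*exp(k))/(3.15*exp(2*k) + 4.19*exp(k) - 3.24)^2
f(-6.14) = 1.17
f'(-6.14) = 0.00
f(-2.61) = 1.29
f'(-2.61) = 0.15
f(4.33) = -0.00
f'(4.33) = 0.00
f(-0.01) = -0.94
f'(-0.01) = 2.44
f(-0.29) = -2.27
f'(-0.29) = 9.13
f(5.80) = -0.00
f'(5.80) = 0.00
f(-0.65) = 19.42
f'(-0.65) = 390.48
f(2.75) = -0.00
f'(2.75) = 0.01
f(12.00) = 0.00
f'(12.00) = 0.00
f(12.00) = 0.00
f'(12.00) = 0.00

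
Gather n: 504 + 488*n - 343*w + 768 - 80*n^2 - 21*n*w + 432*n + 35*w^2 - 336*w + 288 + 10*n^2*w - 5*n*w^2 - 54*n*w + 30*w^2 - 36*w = n^2*(10*w - 80) + n*(-5*w^2 - 75*w + 920) + 65*w^2 - 715*w + 1560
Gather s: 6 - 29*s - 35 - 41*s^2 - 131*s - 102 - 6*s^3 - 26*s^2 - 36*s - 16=-6*s^3 - 67*s^2 - 196*s - 147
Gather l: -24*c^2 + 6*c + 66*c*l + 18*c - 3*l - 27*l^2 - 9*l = -24*c^2 + 24*c - 27*l^2 + l*(66*c - 12)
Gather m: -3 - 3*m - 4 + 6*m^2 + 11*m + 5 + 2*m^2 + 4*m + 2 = 8*m^2 + 12*m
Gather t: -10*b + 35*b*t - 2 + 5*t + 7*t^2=-10*b + 7*t^2 + t*(35*b + 5) - 2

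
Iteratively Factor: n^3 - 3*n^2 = (n)*(n^2 - 3*n) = n*(n - 3)*(n)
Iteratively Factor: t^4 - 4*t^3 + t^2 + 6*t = (t - 2)*(t^3 - 2*t^2 - 3*t) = t*(t - 2)*(t^2 - 2*t - 3) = t*(t - 3)*(t - 2)*(t + 1)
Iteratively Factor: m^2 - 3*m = (m)*(m - 3)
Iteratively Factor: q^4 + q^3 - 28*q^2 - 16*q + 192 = (q - 3)*(q^3 + 4*q^2 - 16*q - 64) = (q - 3)*(q + 4)*(q^2 - 16) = (q - 3)*(q + 4)^2*(q - 4)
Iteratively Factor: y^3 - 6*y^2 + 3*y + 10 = (y - 5)*(y^2 - y - 2) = (y - 5)*(y - 2)*(y + 1)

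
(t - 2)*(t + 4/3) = t^2 - 2*t/3 - 8/3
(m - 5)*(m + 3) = m^2 - 2*m - 15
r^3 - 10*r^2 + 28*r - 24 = (r - 6)*(r - 2)^2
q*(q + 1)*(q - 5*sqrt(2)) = q^3 - 5*sqrt(2)*q^2 + q^2 - 5*sqrt(2)*q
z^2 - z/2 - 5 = (z - 5/2)*(z + 2)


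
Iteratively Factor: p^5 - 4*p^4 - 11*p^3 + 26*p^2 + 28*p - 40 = (p - 2)*(p^4 - 2*p^3 - 15*p^2 - 4*p + 20) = (p - 5)*(p - 2)*(p^3 + 3*p^2 - 4) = (p - 5)*(p - 2)*(p + 2)*(p^2 + p - 2) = (p - 5)*(p - 2)*(p - 1)*(p + 2)*(p + 2)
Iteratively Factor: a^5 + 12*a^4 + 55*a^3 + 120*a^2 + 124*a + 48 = (a + 3)*(a^4 + 9*a^3 + 28*a^2 + 36*a + 16) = (a + 2)*(a + 3)*(a^3 + 7*a^2 + 14*a + 8) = (a + 1)*(a + 2)*(a + 3)*(a^2 + 6*a + 8) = (a + 1)*(a + 2)*(a + 3)*(a + 4)*(a + 2)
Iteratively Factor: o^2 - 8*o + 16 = (o - 4)*(o - 4)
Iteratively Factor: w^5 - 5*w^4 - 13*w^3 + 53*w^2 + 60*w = (w + 1)*(w^4 - 6*w^3 - 7*w^2 + 60*w) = (w + 1)*(w + 3)*(w^3 - 9*w^2 + 20*w) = (w - 5)*(w + 1)*(w + 3)*(w^2 - 4*w) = w*(w - 5)*(w + 1)*(w + 3)*(w - 4)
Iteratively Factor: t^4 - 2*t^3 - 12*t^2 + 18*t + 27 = (t - 3)*(t^3 + t^2 - 9*t - 9) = (t - 3)^2*(t^2 + 4*t + 3) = (t - 3)^2*(t + 1)*(t + 3)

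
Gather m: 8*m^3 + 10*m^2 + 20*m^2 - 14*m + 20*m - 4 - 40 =8*m^3 + 30*m^2 + 6*m - 44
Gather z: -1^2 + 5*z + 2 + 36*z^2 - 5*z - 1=36*z^2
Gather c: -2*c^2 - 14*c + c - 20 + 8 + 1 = -2*c^2 - 13*c - 11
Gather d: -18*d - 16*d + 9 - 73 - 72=-34*d - 136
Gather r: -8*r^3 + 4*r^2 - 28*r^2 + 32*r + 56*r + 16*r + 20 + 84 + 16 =-8*r^3 - 24*r^2 + 104*r + 120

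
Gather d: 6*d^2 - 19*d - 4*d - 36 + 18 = 6*d^2 - 23*d - 18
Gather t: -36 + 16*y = 16*y - 36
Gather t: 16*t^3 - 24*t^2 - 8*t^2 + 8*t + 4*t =16*t^3 - 32*t^2 + 12*t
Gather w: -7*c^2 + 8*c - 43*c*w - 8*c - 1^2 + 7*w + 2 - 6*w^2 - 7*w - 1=-7*c^2 - 43*c*w - 6*w^2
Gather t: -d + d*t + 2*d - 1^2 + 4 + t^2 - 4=d*t + d + t^2 - 1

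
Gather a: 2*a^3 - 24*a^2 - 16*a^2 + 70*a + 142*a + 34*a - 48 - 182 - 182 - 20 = 2*a^3 - 40*a^2 + 246*a - 432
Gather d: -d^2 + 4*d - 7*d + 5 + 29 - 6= -d^2 - 3*d + 28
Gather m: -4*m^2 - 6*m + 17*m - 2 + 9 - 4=-4*m^2 + 11*m + 3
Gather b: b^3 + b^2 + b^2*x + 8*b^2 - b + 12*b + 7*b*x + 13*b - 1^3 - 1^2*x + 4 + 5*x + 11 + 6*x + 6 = b^3 + b^2*(x + 9) + b*(7*x + 24) + 10*x + 20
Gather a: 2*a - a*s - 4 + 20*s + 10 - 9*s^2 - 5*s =a*(2 - s) - 9*s^2 + 15*s + 6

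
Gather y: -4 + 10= 6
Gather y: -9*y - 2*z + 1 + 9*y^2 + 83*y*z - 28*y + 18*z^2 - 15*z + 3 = 9*y^2 + y*(83*z - 37) + 18*z^2 - 17*z + 4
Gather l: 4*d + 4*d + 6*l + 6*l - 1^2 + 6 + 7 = 8*d + 12*l + 12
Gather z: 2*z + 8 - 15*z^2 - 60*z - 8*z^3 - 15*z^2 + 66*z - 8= -8*z^3 - 30*z^2 + 8*z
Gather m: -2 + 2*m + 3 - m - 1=m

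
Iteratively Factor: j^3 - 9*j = (j)*(j^2 - 9) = j*(j - 3)*(j + 3)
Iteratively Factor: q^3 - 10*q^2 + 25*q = (q - 5)*(q^2 - 5*q) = (q - 5)^2*(q)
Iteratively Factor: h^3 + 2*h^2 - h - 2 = (h - 1)*(h^2 + 3*h + 2) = (h - 1)*(h + 2)*(h + 1)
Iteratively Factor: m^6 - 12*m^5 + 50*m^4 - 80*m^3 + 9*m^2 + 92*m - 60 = (m - 1)*(m^5 - 11*m^4 + 39*m^3 - 41*m^2 - 32*m + 60) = (m - 1)*(m + 1)*(m^4 - 12*m^3 + 51*m^2 - 92*m + 60) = (m - 2)*(m - 1)*(m + 1)*(m^3 - 10*m^2 + 31*m - 30) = (m - 5)*(m - 2)*(m - 1)*(m + 1)*(m^2 - 5*m + 6) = (m - 5)*(m - 2)^2*(m - 1)*(m + 1)*(m - 3)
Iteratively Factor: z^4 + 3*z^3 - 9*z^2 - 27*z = (z + 3)*(z^3 - 9*z) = (z - 3)*(z + 3)*(z^2 + 3*z) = (z - 3)*(z + 3)^2*(z)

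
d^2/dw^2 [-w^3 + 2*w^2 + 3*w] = 4 - 6*w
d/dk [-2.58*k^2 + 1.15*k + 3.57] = 1.15 - 5.16*k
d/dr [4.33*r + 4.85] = 4.33000000000000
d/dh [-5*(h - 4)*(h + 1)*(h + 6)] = -15*h^2 - 30*h + 110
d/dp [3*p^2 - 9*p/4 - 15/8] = 6*p - 9/4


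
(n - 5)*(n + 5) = n^2 - 25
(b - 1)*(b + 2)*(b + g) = b^3 + b^2*g + b^2 + b*g - 2*b - 2*g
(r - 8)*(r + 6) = r^2 - 2*r - 48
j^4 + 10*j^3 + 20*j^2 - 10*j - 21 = (j - 1)*(j + 1)*(j + 3)*(j + 7)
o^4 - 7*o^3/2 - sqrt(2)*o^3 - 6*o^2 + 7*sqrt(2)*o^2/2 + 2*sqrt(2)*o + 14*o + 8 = (o - 4)*(o + 1/2)*(o - 2*sqrt(2))*(o + sqrt(2))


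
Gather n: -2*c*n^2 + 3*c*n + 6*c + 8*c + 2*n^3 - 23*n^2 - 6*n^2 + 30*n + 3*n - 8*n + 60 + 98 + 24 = 14*c + 2*n^3 + n^2*(-2*c - 29) + n*(3*c + 25) + 182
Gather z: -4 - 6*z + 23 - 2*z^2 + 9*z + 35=-2*z^2 + 3*z + 54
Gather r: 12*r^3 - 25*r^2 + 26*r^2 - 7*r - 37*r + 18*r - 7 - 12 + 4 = 12*r^3 + r^2 - 26*r - 15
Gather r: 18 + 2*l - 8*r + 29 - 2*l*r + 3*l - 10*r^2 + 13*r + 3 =5*l - 10*r^2 + r*(5 - 2*l) + 50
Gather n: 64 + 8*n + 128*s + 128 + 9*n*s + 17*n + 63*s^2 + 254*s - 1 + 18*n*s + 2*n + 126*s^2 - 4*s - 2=n*(27*s + 27) + 189*s^2 + 378*s + 189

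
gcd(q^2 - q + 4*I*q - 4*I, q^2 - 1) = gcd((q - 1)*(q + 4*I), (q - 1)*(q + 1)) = q - 1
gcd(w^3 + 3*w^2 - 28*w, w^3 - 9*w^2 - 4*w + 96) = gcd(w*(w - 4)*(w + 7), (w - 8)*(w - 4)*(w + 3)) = w - 4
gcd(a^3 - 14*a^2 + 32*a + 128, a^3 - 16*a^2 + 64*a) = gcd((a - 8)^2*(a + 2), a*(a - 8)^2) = a^2 - 16*a + 64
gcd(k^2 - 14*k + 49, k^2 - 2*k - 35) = k - 7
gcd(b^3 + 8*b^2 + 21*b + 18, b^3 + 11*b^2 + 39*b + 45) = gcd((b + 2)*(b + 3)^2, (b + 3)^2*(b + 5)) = b^2 + 6*b + 9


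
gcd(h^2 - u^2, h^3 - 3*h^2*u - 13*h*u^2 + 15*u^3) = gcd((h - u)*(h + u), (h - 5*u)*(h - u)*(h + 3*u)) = -h + u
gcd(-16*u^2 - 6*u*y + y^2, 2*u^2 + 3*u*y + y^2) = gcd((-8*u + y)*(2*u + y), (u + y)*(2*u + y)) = 2*u + y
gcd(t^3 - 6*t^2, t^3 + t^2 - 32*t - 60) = t - 6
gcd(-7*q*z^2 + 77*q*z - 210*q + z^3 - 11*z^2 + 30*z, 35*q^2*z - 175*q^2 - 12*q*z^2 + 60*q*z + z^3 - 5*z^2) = -7*q*z + 35*q + z^2 - 5*z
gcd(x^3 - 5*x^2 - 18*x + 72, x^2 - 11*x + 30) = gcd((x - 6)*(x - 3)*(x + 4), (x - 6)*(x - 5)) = x - 6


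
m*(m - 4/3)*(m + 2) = m^3 + 2*m^2/3 - 8*m/3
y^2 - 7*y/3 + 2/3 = (y - 2)*(y - 1/3)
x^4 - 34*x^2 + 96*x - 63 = (x - 3)^2*(x - 1)*(x + 7)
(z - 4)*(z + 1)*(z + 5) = z^3 + 2*z^2 - 19*z - 20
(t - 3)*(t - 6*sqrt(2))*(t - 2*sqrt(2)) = t^3 - 8*sqrt(2)*t^2 - 3*t^2 + 24*t + 24*sqrt(2)*t - 72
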